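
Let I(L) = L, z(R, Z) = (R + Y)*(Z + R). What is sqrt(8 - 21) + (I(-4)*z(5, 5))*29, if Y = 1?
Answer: -6960 + I*sqrt(13) ≈ -6960.0 + 3.6056*I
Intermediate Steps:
z(R, Z) = (1 + R)*(R + Z) (z(R, Z) = (R + 1)*(Z + R) = (1 + R)*(R + Z))
sqrt(8 - 21) + (I(-4)*z(5, 5))*29 = sqrt(8 - 21) - 4*(5 + 5 + 5**2 + 5*5)*29 = sqrt(-13) - 4*(5 + 5 + 25 + 25)*29 = I*sqrt(13) - 4*60*29 = I*sqrt(13) - 240*29 = I*sqrt(13) - 6960 = -6960 + I*sqrt(13)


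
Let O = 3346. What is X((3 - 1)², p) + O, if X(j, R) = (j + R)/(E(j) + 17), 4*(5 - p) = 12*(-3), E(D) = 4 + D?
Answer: 83668/25 ≈ 3346.7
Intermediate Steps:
p = 14 (p = 5 - 3*(-3) = 5 - ¼*(-36) = 5 + 9 = 14)
X(j, R) = (R + j)/(21 + j) (X(j, R) = (j + R)/((4 + j) + 17) = (R + j)/(21 + j))
X((3 - 1)², p) + O = (14 + (3 - 1)²)/(21 + (3 - 1)²) + 3346 = (14 + 2²)/(21 + 2²) + 3346 = (14 + 4)/(21 + 4) + 3346 = 18/25 + 3346 = 83668/25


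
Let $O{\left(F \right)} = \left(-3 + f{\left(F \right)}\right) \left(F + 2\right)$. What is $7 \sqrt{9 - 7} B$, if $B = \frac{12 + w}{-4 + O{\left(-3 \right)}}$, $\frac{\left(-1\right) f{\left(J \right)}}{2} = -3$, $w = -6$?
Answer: $- 6 \sqrt{2} \approx -8.4853$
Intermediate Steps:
$f{\left(J \right)} = 6$ ($f{\left(J \right)} = \left(-2\right) \left(-3\right) = 6$)
$O{\left(F \right)} = 6 + 3 F$ ($O{\left(F \right)} = \left(-3 + 6\right) \left(F + 2\right) = 3 \left(2 + F\right) = 6 + 3 F$)
$B = - \frac{6}{7}$ ($B = \frac{12 - 6}{-4 + \left(6 + 3 \left(-3\right)\right)} = \frac{6}{-4 + \left(6 - 9\right)} = \frac{6}{-4 - 3} = \frac{6}{-7} = 6 \left(- \frac{1}{7}\right) = - \frac{6}{7} \approx -0.85714$)
$7 \sqrt{9 - 7} B = 7 \sqrt{9 - 7} \left(- \frac{6}{7}\right) = 7 \sqrt{2} \left(- \frac{6}{7}\right) = - 6 \sqrt{2}$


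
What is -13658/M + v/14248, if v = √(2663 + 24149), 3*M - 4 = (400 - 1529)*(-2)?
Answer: -6829/377 + √6703/7124 ≈ -18.103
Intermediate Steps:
M = 754 (M = 4/3 + ((400 - 1529)*(-2))/3 = 4/3 + (-1129*(-2))/3 = 4/3 + (⅓)*2258 = 4/3 + 2258/3 = 754)
v = 2*√6703 (v = √26812 = 2*√6703 ≈ 163.74)
-13658/M + v/14248 = -13658/754 + (2*√6703)/14248 = -13658*1/754 + (2*√6703)*(1/14248) = -6829/377 + √6703/7124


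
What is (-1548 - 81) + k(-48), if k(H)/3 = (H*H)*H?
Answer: -333405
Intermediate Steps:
k(H) = 3*H**3 (k(H) = 3*((H*H)*H) = 3*(H**2*H) = 3*H**3)
(-1548 - 81) + k(-48) = (-1548 - 81) + 3*(-48)**3 = -1629 + 3*(-110592) = -1629 - 331776 = -333405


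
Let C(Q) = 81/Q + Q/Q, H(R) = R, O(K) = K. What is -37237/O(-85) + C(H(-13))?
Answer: 478301/1105 ≈ 432.85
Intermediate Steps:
C(Q) = 1 + 81/Q (C(Q) = 81/Q + 1 = 1 + 81/Q)
-37237/O(-85) + C(H(-13)) = -37237/(-85) + (81 - 13)/(-13) = -37237*(-1/85) - 1/13*68 = 37237/85 - 68/13 = 478301/1105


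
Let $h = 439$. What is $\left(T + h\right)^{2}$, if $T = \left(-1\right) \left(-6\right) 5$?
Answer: $219961$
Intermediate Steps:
$T = 30$ ($T = 6 \cdot 5 = 30$)
$\left(T + h\right)^{2} = \left(30 + 439\right)^{2} = 469^{2} = 219961$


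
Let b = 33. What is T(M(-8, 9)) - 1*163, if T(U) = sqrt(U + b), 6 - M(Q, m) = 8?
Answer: -163 + sqrt(31) ≈ -157.43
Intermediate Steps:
M(Q, m) = -2 (M(Q, m) = 6 - 1*8 = 6 - 8 = -2)
T(U) = sqrt(33 + U) (T(U) = sqrt(U + 33) = sqrt(33 + U))
T(M(-8, 9)) - 1*163 = sqrt(33 - 2) - 1*163 = sqrt(31) - 163 = -163 + sqrt(31)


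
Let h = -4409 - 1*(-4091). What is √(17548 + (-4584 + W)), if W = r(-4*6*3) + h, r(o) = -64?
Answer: 3*√1398 ≈ 112.17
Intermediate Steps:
h = -318 (h = -4409 + 4091 = -318)
W = -382 (W = -64 - 318 = -382)
√(17548 + (-4584 + W)) = √(17548 + (-4584 - 382)) = √(17548 - 4966) = √12582 = 3*√1398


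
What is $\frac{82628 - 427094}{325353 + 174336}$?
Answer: $- \frac{12758}{18507} \approx -0.68936$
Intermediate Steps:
$\frac{82628 - 427094}{325353 + 174336} = - \frac{344466}{499689} = \left(-344466\right) \frac{1}{499689} = - \frac{12758}{18507}$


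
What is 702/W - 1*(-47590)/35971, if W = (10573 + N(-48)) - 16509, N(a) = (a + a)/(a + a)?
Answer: 257195008/213487885 ≈ 1.2047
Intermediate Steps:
N(a) = 1 (N(a) = (2*a)/((2*a)) = (2*a)*(1/(2*a)) = 1)
W = -5935 (W = (10573 + 1) - 16509 = 10574 - 16509 = -5935)
702/W - 1*(-47590)/35971 = 702/(-5935) - 1*(-47590)/35971 = 702*(-1/5935) + 47590*(1/35971) = -702/5935 + 47590/35971 = 257195008/213487885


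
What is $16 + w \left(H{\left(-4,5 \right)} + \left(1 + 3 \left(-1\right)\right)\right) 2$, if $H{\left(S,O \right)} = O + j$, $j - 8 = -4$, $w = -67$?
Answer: $-922$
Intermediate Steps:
$j = 4$ ($j = 8 - 4 = 4$)
$H{\left(S,O \right)} = 4 + O$ ($H{\left(S,O \right)} = O + 4 = 4 + O$)
$16 + w \left(H{\left(-4,5 \right)} + \left(1 + 3 \left(-1\right)\right)\right) 2 = 16 - 67 \left(\left(4 + 5\right) + \left(1 + 3 \left(-1\right)\right)\right) 2 = 16 - 67 \left(9 + \left(1 - 3\right)\right) 2 = 16 - 67 \left(9 - 2\right) 2 = 16 - 67 \cdot 7 \cdot 2 = 16 - 938 = -922$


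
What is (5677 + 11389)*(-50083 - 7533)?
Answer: -983274656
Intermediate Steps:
(5677 + 11389)*(-50083 - 7533) = 17066*(-57616) = -983274656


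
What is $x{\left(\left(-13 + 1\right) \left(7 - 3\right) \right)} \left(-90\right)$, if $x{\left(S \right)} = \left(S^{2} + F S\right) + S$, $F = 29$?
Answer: $-77760$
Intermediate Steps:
$x{\left(S \right)} = S^{2} + 30 S$ ($x{\left(S \right)} = \left(S^{2} + 29 S\right) + S = S^{2} + 30 S$)
$x{\left(\left(-13 + 1\right) \left(7 - 3\right) \right)} \left(-90\right) = \left(-13 + 1\right) \left(7 - 3\right) \left(30 + \left(-13 + 1\right) \left(7 - 3\right)\right) \left(-90\right) = \left(-12\right) 4 \left(30 - 48\right) \left(-90\right) = - 48 \left(30 - 48\right) \left(-90\right) = \left(-48\right) \left(-18\right) \left(-90\right) = 864 \left(-90\right) = -77760$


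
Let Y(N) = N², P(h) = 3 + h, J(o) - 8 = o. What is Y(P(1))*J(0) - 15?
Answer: 113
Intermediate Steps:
J(o) = 8 + o
Y(P(1))*J(0) - 15 = (3 + 1)²*(8 + 0) - 15 = 4²*8 - 15 = 16*8 - 15 = 128 - 15 = 113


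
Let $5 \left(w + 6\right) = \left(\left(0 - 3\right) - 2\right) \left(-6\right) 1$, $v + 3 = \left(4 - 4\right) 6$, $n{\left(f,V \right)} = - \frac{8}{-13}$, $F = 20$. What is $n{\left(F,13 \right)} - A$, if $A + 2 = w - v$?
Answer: $- \frac{5}{13} \approx -0.38462$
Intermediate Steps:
$n{\left(f,V \right)} = \frac{8}{13}$ ($n{\left(f,V \right)} = \left(-8\right) \left(- \frac{1}{13}\right) = \frac{8}{13}$)
$v = -3$ ($v = -3 + \left(4 - 4\right) 6 = -3 + 0 \cdot 6 = -3 + 0 = -3$)
$w = 0$ ($w = -6 + \frac{\left(\left(0 - 3\right) - 2\right) \left(-6\right) 1}{5} = -6 + \frac{\left(-3 - 2\right) \left(-6\right) 1}{5} = -6 + \frac{\left(-5\right) \left(-6\right) 1}{5} = -6 + \frac{30 \cdot 1}{5} = -6 + \frac{1}{5} \cdot 30 = -6 + 6 = 0$)
$A = 1$ ($A = -2 + \left(0 - -3\right) = -2 + \left(0 + 3\right) = -2 + 3 = 1$)
$n{\left(F,13 \right)} - A = \frac{8}{13} - 1 = - \frac{5}{13}$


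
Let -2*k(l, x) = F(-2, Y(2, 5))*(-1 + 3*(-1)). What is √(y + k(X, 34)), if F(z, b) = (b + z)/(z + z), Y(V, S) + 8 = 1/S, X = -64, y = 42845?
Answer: 3*√476110/10 ≈ 207.00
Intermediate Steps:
Y(V, S) = -8 + 1/S
F(z, b) = (b + z)/(2*z) (F(z, b) = (b + z)/((2*z)) = (b + z)*(1/(2*z)) = (b + z)/(2*z))
k(l, x) = 49/10 (k(l, x) = -(½)*((-8 + 1/5) - 2)/(-2)*(-1 + 3*(-1))/2 = -(½)*(-½)*((-8 + ⅕) - 2)*(-1 - 3)/2 = -(½)*(-½)*(-39/5 - 2)*(-4)/2 = -(½)*(-½)*(-49/5)*(-4)/2 = -49*(-4)/40 = -½*(-49/5) = 49/10)
√(y + k(X, 34)) = √(42845 + 49/10) = √(428499/10) = 3*√476110/10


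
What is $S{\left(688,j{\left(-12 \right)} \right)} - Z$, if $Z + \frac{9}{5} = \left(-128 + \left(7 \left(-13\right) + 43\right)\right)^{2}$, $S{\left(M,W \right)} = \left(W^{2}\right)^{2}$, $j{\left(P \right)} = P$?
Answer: $- \frac{51191}{5} \approx -10238.0$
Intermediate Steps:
$S{\left(M,W \right)} = W^{4}$
$Z = \frac{154871}{5}$ ($Z = - \frac{9}{5} + \left(-128 + \left(7 \left(-13\right) + 43\right)\right)^{2} = - \frac{9}{5} + \left(-128 + \left(-91 + 43\right)\right)^{2} = - \frac{9}{5} + \left(-128 - 48\right)^{2} = - \frac{9}{5} + \left(-176\right)^{2} = - \frac{9}{5} + 30976 = \frac{154871}{5} \approx 30974.0$)
$S{\left(688,j{\left(-12 \right)} \right)} - Z = \left(-12\right)^{4} - \frac{154871}{5} = 20736 - \frac{154871}{5} = - \frac{51191}{5}$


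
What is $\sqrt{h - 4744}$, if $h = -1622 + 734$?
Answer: $16 i \sqrt{22} \approx 75.047 i$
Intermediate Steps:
$h = -888$
$\sqrt{h - 4744} = \sqrt{-888 - 4744} = \sqrt{-5632} = 16 i \sqrt{22}$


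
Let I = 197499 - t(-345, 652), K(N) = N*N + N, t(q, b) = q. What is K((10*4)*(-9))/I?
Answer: 10770/16487 ≈ 0.65324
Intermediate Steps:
K(N) = N + N**2 (K(N) = N**2 + N = N + N**2)
I = 197844 (I = 197499 - 1*(-345) = 197499 + 345 = 197844)
K((10*4)*(-9))/I = (((10*4)*(-9))*(1 + (10*4)*(-9)))/197844 = ((40*(-9))*(1 + 40*(-9)))*(1/197844) = -360*(1 - 360)*(1/197844) = -360*(-359)*(1/197844) = 129240*(1/197844) = 10770/16487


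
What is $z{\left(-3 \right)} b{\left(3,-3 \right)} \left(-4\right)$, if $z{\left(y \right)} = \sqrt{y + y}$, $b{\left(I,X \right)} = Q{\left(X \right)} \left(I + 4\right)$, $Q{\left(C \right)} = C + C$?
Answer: $168 i \sqrt{6} \approx 411.51 i$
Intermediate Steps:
$Q{\left(C \right)} = 2 C$
$b{\left(I,X \right)} = 2 X \left(4 + I\right)$ ($b{\left(I,X \right)} = 2 X \left(I + 4\right) = 2 X \left(4 + I\right)$)
$z{\left(y \right)} = \sqrt{2} \sqrt{y}$ ($z{\left(y \right)} = \sqrt{2 y} = \sqrt{2} \sqrt{y}$)
$z{\left(-3 \right)} b{\left(3,-3 \right)} \left(-4\right) = \sqrt{2} \sqrt{-3} \cdot 2 \left(-3\right) \left(4 + 3\right) \left(-4\right) = \sqrt{2} i \sqrt{3} \cdot 2 \left(-3\right) 7 \left(-4\right) = i \sqrt{6} \left(-42\right) \left(-4\right) = - 42 i \sqrt{6} \left(-4\right) = 168 i \sqrt{6}$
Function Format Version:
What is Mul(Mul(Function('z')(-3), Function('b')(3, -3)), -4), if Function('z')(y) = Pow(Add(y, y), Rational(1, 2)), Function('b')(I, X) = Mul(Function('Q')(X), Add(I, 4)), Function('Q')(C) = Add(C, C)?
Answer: Mul(168, I, Pow(6, Rational(1, 2))) ≈ Mul(411.51, I)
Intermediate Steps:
Function('Q')(C) = Mul(2, C)
Function('b')(I, X) = Mul(2, X, Add(4, I)) (Function('b')(I, X) = Mul(Mul(2, X), Add(I, 4)) = Mul(Mul(2, X), Add(4, I)) = Mul(2, X, Add(4, I)))
Function('z')(y) = Mul(Pow(2, Rational(1, 2)), Pow(y, Rational(1, 2))) (Function('z')(y) = Pow(Mul(2, y), Rational(1, 2)) = Mul(Pow(2, Rational(1, 2)), Pow(y, Rational(1, 2))))
Mul(Mul(Function('z')(-3), Function('b')(3, -3)), -4) = Mul(Mul(Mul(Pow(2, Rational(1, 2)), Pow(-3, Rational(1, 2))), Mul(2, -3, Add(4, 3))), -4) = Mul(Mul(Mul(Pow(2, Rational(1, 2)), Mul(I, Pow(3, Rational(1, 2)))), Mul(2, -3, 7)), -4) = Mul(Mul(Mul(I, Pow(6, Rational(1, 2))), -42), -4) = Mul(Mul(-42, I, Pow(6, Rational(1, 2))), -4) = Mul(168, I, Pow(6, Rational(1, 2)))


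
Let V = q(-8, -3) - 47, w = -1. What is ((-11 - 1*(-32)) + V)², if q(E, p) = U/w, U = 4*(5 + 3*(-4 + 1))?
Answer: 100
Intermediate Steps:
U = -16 (U = 4*(5 + 3*(-3)) = 4*(5 - 9) = 4*(-4) = -16)
q(E, p) = 16 (q(E, p) = -16/(-1) = -16*(-1) = 16)
V = -31 (V = 16 - 47 = -31)
((-11 - 1*(-32)) + V)² = ((-11 - 1*(-32)) - 31)² = ((-11 + 32) - 31)² = (21 - 31)² = (-10)² = 100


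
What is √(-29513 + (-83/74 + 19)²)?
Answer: I*√159862859/74 ≈ 170.86*I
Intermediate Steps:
√(-29513 + (-83/74 + 19)²) = √(-29513 + (1323/74)²) = √(-29513 + 1750329/5476) = √(-159862859/5476) = I*√159862859/74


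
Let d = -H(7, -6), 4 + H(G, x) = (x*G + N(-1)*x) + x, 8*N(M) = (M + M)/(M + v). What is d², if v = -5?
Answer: 43681/16 ≈ 2730.1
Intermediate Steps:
N(M) = M/(4*(-5 + M)) (N(M) = ((M + M)/(M - 5))/8 = ((2*M)/(-5 + M))/8 = (2*M/(-5 + M))/8 = M/(4*(-5 + M)))
H(G, x) = -4 + 25*x/24 + G*x (H(G, x) = -4 + ((x*G + ((¼)*(-1)/(-5 - 1))*x) + x) = -4 + ((G*x + ((¼)*(-1)/(-6))*x) + x) = -4 + ((G*x + ((¼)*(-1)*(-⅙))*x) + x) = -4 + ((G*x + x/24) + x) = -4 + ((x/24 + G*x) + x) = -4 + (25*x/24 + G*x) = -4 + 25*x/24 + G*x)
d = 209/4 (d = -(-4 + (25/24)*(-6) + 7*(-6)) = -(-4 - 25/4 - 42) = -1*(-209/4) = 209/4 ≈ 52.250)
d² = (209/4)² = 43681/16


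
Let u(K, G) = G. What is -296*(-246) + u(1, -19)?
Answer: 72797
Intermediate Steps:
-296*(-246) + u(1, -19) = -296*(-246) - 19 = 72816 - 19 = 72797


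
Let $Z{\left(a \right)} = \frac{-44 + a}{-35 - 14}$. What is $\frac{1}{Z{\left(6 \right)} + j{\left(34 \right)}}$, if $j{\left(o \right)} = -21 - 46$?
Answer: $- \frac{49}{3245} \approx -0.0151$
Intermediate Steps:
$Z{\left(a \right)} = \frac{44}{49} - \frac{a}{49}$ ($Z{\left(a \right)} = \frac{-44 + a}{-49} = \left(-44 + a\right) \left(- \frac{1}{49}\right) = \frac{44}{49} - \frac{a}{49}$)
$j{\left(o \right)} = -67$
$\frac{1}{Z{\left(6 \right)} + j{\left(34 \right)}} = \frac{1}{\left(\frac{44}{49} - \frac{6}{49}\right) - 67} = \frac{1}{\frac{38}{49} - 67} = \frac{1}{- \frac{3245}{49}} = - \frac{49}{3245}$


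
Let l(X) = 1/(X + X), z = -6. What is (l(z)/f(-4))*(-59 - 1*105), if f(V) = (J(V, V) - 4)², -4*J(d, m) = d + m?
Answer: 41/12 ≈ 3.4167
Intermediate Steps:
l(X) = 1/(2*X)
J(d, m) = -d/4 - m/4 (J(d, m) = -(d + m)/4 = -d/4 - m/4)
f(V) = (-4 - V/2)² (f(V) = ((-V/4 - V/4) - 4)² = (-V/2 - 4)² = (-4 - V/2)²)
(l(z)/f(-4))*(-59 - 1*105) = (((½)/(-6))/(((8 - 4)²/4)))*(-59 - 1*105) = (((½)*(-⅙))/(((¼)*4²)))*(-59 - 105) = -1/(12*((¼)*16))*(-164) = -1/12/4*(-164) = -1/12*¼*(-164) = -1/48*(-164) = 41/12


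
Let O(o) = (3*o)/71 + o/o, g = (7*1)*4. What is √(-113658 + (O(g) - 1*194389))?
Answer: I*√1552853922/71 ≈ 555.02*I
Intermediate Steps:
g = 28 (g = 7*4 = 28)
O(o) = 1 + 3*o/71 (O(o) = (3*o)*(1/71) + 1 = 3*o/71 + 1 = 1 + 3*o/71)
√(-113658 + (O(g) - 1*194389)) = √(-113658 + ((1 + (3/71)*28) - 1*194389)) = √(-113658 + ((1 + 84/71) - 194389)) = √(-113658 + (155/71 - 194389)) = √(-113658 - 13801464/71) = √(-21871182/71) = I*√1552853922/71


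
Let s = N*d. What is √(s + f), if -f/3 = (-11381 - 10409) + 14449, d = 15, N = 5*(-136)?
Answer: √11823 ≈ 108.73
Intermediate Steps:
N = -680
s = -10200 (s = -680*15 = -10200)
f = 22023 (f = -3*((-11381 - 10409) + 14449) = -3*(-21790 + 14449) = -3*(-7341) = 22023)
√(s + f) = √(-10200 + 22023) = √11823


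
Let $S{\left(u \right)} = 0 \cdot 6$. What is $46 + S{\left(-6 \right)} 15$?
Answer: $46$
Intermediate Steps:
$S{\left(u \right)} = 0$
$46 + S{\left(-6 \right)} 15 = 46 + 0 \cdot 15 = 46 + 0 = 46$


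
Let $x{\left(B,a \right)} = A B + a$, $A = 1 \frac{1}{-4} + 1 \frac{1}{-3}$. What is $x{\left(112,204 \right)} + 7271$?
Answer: $\frac{22229}{3} \approx 7409.7$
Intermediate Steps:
$A = - \frac{7}{12}$ ($A = 1 \left(- \frac{1}{4}\right) + 1 \left(- \frac{1}{3}\right) = - \frac{1}{4} - \frac{1}{3} = - \frac{7}{12} \approx -0.58333$)
$x{\left(B,a \right)} = a - \frac{7 B}{12}$ ($x{\left(B,a \right)} = - \frac{7 B}{12} + a = a - \frac{7 B}{12}$)
$x{\left(112,204 \right)} + 7271 = \left(204 - \frac{196}{3}\right) + 7271 = \frac{416}{3} + 7271 = \frac{22229}{3}$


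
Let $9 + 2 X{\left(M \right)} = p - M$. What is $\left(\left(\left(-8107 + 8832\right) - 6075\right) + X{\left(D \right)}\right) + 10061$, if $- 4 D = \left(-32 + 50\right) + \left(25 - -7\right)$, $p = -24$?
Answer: $\frac{18803}{4} \approx 4700.8$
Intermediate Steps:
$D = - \frac{25}{2}$ ($D = - \frac{\left(-32 + 50\right) + \left(25 - -7\right)}{4} = - \frac{18 + \left(25 + 7\right)}{4} = - \frac{18 + 32}{4} = \left(- \frac{1}{4}\right) 50 = - \frac{25}{2} \approx -12.5$)
$X{\left(M \right)} = - \frac{33}{2} - \frac{M}{2}$ ($X{\left(M \right)} = - \frac{9}{2} + \frac{-24 - M}{2} = - \frac{9}{2} - \left(12 + \frac{M}{2}\right) = - \frac{33}{2} - \frac{M}{2}$)
$\left(\left(\left(-8107 + 8832\right) - 6075\right) + X{\left(D \right)}\right) + 10061 = \left(\left(\left(-8107 + 8832\right) - 6075\right) - \frac{41}{4}\right) + 10061 = \left(\left(725 - 6075\right) + \left(- \frac{33}{2} + \frac{25}{4}\right)\right) + 10061 = \left(-5350 - \frac{41}{4}\right) + 10061 = - \frac{21441}{4} + 10061 = \frac{18803}{4}$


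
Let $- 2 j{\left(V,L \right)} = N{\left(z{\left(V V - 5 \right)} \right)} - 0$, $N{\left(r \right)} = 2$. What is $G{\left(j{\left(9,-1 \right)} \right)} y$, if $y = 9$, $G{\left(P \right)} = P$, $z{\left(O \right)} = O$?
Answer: $-9$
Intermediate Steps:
$j{\left(V,L \right)} = -1$ ($j{\left(V,L \right)} = - \frac{2 - 0}{2} = - \frac{2 + 0}{2} = \left(- \frac{1}{2}\right) 2 = -1$)
$G{\left(j{\left(9,-1 \right)} \right)} y = \left(-1\right) 9 = -9$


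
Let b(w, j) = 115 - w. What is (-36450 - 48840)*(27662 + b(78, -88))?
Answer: -2362447710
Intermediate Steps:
(-36450 - 48840)*(27662 + b(78, -88)) = (-36450 - 48840)*(27662 + (115 - 1*78)) = -85290*(27662 + (115 - 78)) = -85290*(27662 + 37) = -85290*27699 = -2362447710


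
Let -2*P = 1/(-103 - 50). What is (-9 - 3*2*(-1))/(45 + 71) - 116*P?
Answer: -7187/17748 ≈ -0.40495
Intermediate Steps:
P = 1/306 (P = -1/(2*(-103 - 50)) = -½/(-153) = -½*(-1/153) = 1/306 ≈ 0.0032680)
(-9 - 3*2*(-1))/(45 + 71) - 116*P = (-9 - 3*2*(-1))/(45 + 71) - 116*1/306 = (-9 - 6*(-1))/116 - 58/153 = (-9 + 6)*(1/116) - 58/153 = -3*1/116 - 58/153 = -3/116 - 58/153 = -7187/17748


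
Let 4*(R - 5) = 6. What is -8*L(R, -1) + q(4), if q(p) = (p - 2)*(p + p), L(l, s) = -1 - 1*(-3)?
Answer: 0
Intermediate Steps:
R = 13/2 (R = 5 + (¼)*6 = 5 + 3/2 = 13/2 ≈ 6.5000)
L(l, s) = 2 (L(l, s) = -1 + 3 = 2)
q(p) = 2*p*(-2 + p) (q(p) = (-2 + p)*(2*p) = 2*p*(-2 + p))
-8*L(R, -1) + q(4) = -8*2 + 2*4*(-2 + 4) = -16 + 2*4*2 = -16 + 16 = 0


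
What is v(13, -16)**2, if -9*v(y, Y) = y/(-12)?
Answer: 169/11664 ≈ 0.014489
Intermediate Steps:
v(y, Y) = y/108 (v(y, Y) = -y/(9*(-12)) = -y*(-1)/(9*12) = -(-1)*y/108 = y/108)
v(13, -16)**2 = ((1/108)*13)**2 = (13/108)**2 = 169/11664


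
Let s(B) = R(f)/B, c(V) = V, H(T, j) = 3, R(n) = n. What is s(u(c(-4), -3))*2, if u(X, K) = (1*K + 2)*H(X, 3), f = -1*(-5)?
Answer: -10/3 ≈ -3.3333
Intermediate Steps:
f = 5
u(X, K) = 6 + 3*K (u(X, K) = (1*K + 2)*3 = (K + 2)*3 = (2 + K)*3 = 6 + 3*K)
s(B) = 5/B
s(u(c(-4), -3))*2 = (5/(6 + 3*(-3)))*2 = (5/(6 - 9))*2 = (5/(-3))*2 = (5*(-1/3))*2 = -5/3*2 = -10/3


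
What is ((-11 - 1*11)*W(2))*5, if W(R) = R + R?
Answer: -440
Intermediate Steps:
W(R) = 2*R
((-11 - 1*11)*W(2))*5 = ((-11 - 1*11)*(2*2))*5 = ((-11 - 11)*4)*5 = -22*4*5 = -88*5 = -440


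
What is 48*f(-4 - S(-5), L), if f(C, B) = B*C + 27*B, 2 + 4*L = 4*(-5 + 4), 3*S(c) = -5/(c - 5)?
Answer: -1644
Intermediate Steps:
S(c) = -5/(3*(-5 + c)) (S(c) = (-5/(c - 5))/3 = (-5/(-5 + c))/3 = -5/(3*(-5 + c)))
L = -3/2 (L = -1/2 + (4*(-5 + 4))/4 = -1/2 + (4*(-1))/4 = -1/2 + (1/4)*(-4) = -1/2 - 1 = -3/2 ≈ -1.5000)
f(C, B) = 27*B + B*C
48*f(-4 - S(-5), L) = 48*(-3*(27 + (-4 - (-5)/(-15 + 3*(-5))))/2) = 48*(-3*(27 + (-4 - (-5)/(-15 - 15)))/2) = 48*(-3*(27 + (-4 - (-5)/(-30)))/2) = 48*(-3*(27 + (-4 - (-5)*(-1)/30))/2) = 48*(-3*(27 + (-4 - 1*1/6))/2) = 48*(-3*(27 + (-4 - 1/6))/2) = 48*(-3*(27 - 25/6)/2) = 48*(-3/2*137/6) = 48*(-137/4) = -1644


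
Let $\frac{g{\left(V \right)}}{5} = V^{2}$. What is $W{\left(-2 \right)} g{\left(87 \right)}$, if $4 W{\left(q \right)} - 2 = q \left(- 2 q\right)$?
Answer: $- \frac{113535}{2} \approx -56768.0$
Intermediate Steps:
$g{\left(V \right)} = 5 V^{2}$
$W{\left(q \right)} = \frac{1}{2} - \frac{q^{2}}{2}$ ($W{\left(q \right)} = \frac{1}{2} + \frac{q \left(- 2 q\right)}{4} = \frac{1}{2} + \frac{\left(-2\right) q^{2}}{4} = \frac{1}{2} - \frac{q^{2}}{2}$)
$W{\left(-2 \right)} g{\left(87 \right)} = \left(\frac{1}{2} - \frac{\left(-2\right)^{2}}{2}\right) 5 \cdot 87^{2} = \left(\frac{1}{2} - 2\right) 5 \cdot 7569 = \left(\frac{1}{2} - 2\right) 37845 = \left(- \frac{3}{2}\right) 37845 = - \frac{113535}{2}$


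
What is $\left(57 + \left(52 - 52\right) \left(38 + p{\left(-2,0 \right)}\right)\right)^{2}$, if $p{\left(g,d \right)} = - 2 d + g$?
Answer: $3249$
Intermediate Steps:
$p{\left(g,d \right)} = g - 2 d$
$\left(57 + \left(52 - 52\right) \left(38 + p{\left(-2,0 \right)}\right)\right)^{2} = \left(57 + \left(52 - 52\right) \left(38 - 2\right)\right)^{2} = \left(57 + 0 \left(38 + \left(-2 + 0\right)\right)\right)^{2} = \left(57 + 0 \left(38 - 2\right)\right)^{2} = \left(57 + 0 \cdot 36\right)^{2} = \left(57 + 0\right)^{2} = 57^{2} = 3249$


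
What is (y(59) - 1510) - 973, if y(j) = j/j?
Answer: -2482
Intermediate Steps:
y(j) = 1
(y(59) - 1510) - 973 = (1 - 1510) - 973 = -1509 - 973 = -2482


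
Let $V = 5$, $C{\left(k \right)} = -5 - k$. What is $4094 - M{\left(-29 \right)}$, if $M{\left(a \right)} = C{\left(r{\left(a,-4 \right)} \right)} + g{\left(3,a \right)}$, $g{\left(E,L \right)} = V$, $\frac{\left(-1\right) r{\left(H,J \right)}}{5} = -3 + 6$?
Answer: $4079$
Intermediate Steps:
$r{\left(H,J \right)} = -15$ ($r{\left(H,J \right)} = - 5 \left(-3 + 6\right) = \left(-5\right) 3 = -15$)
$g{\left(E,L \right)} = 5$
$M{\left(a \right)} = 15$ ($M{\left(a \right)} = \left(-5 - -15\right) + 5 = \left(-5 + 15\right) + 5 = 10 + 5 = 15$)
$4094 - M{\left(-29 \right)} = 4094 - 15 = 4079$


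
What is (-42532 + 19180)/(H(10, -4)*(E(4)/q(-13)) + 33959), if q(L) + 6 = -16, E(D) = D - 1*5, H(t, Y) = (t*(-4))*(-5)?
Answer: -256872/373649 ≈ -0.68747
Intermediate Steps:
H(t, Y) = 20*t (H(t, Y) = -4*t*(-5) = 20*t)
E(D) = -5 + D (E(D) = D - 5 = -5 + D)
q(L) = -22 (q(L) = -6 - 16 = -22)
(-42532 + 19180)/(H(10, -4)*(E(4)/q(-13)) + 33959) = (-42532 + 19180)/((20*10)*((-5 + 4)/(-22)) + 33959) = -23352/(200*(-1*(-1/22)) + 33959) = -23352/(200*(1/22) + 33959) = -23352/(100/11 + 33959) = -23352/373649/11 = -23352*11/373649 = -256872/373649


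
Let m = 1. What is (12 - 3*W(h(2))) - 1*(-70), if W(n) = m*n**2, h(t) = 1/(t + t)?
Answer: 1309/16 ≈ 81.813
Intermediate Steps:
h(t) = 1/(2*t)
W(n) = n**2 (W(n) = 1*n**2 = n**2)
(12 - 3*W(h(2))) - 1*(-70) = (12 - 3*((1/2)/2)**2) - 1*(-70) = (12 - 3*((1/2)*(1/2))**2) + 70 = (12 - 3*(1/4)**2) + 70 = (12 - 3*1/16) + 70 = (12 - 3/16) + 70 = 189/16 + 70 = 1309/16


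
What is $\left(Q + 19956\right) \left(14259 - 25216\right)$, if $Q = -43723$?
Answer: $260415019$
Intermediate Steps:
$\left(Q + 19956\right) \left(14259 - 25216\right) = \left(-43723 + 19956\right) \left(14259 - 25216\right) = \left(-23767\right) \left(-10957\right) = 260415019$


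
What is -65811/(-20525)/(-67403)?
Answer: -65811/1383446575 ≈ -4.7570e-5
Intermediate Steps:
-65811/(-20525)/(-67403) = -65811*(-1/20525)*(-1/67403) = (65811/20525)*(-1/67403) = -65811/1383446575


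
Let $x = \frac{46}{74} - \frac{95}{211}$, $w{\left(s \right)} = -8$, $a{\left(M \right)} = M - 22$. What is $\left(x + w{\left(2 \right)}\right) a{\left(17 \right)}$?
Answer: $\frac{305590}{7807} \approx 39.143$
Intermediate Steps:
$a{\left(M \right)} = -22 + M$
$x = \frac{1338}{7807}$ ($x = 46 \cdot \frac{1}{74} - \frac{95}{211} = \frac{23}{37} - \frac{95}{211} = \frac{1338}{7807} \approx 0.17138$)
$\left(x + w{\left(2 \right)}\right) a{\left(17 \right)} = \left(\frac{1338}{7807} - 8\right) \left(-22 + 17\right) = \left(- \frac{61118}{7807}\right) \left(-5\right) = \frac{305590}{7807}$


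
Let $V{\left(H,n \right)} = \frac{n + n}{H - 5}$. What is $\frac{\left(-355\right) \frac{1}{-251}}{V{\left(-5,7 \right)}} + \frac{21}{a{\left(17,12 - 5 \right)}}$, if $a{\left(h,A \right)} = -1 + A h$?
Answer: $- \frac{172553}{207326} \approx -0.83228$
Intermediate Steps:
$V{\left(H,n \right)} = \frac{2 n}{-5 + H}$
$\frac{\left(-355\right) \frac{1}{-251}}{V{\left(-5,7 \right)}} + \frac{21}{a{\left(17,12 - 5 \right)}} = \frac{\left(-355\right) \frac{1}{-251}}{2 \cdot 7 \frac{1}{-5 - 5}} + \frac{21}{-1 + \left(12 - 5\right) 17} = \frac{\left(-355\right) \left(- \frac{1}{251}\right)}{2 \cdot 7 \frac{1}{-10}} + \frac{21}{-1 + \left(12 - 5\right) 17} = \frac{355}{251 \cdot 2 \cdot 7 \left(- \frac{1}{10}\right)} + \frac{21}{-1 + 7 \cdot 17} = \frac{355}{251 \left(- \frac{7}{5}\right)} + \frac{21}{-1 + 119} = \frac{355}{251} \left(- \frac{5}{7}\right) + \frac{21}{118} = - \frac{1775}{1757} + 21 \cdot \frac{1}{118} = - \frac{1775}{1757} + \frac{21}{118} = - \frac{172553}{207326}$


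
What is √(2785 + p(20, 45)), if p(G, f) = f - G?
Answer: √2810 ≈ 53.009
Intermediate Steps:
√(2785 + p(20, 45)) = √(2785 + (45 - 1*20)) = √(2785 + (45 - 20)) = √(2785 + 25) = √2810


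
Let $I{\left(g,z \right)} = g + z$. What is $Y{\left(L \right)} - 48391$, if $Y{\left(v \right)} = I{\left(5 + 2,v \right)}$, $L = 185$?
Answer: $-48199$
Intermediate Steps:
$Y{\left(v \right)} = 7 + v$ ($Y{\left(v \right)} = \left(5 + 2\right) + v = 7 + v$)
$Y{\left(L \right)} - 48391 = \left(7 + 185\right) - 48391 = 192 - 48391 = -48199$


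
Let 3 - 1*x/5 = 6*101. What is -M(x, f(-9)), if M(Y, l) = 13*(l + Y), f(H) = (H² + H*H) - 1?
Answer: 37102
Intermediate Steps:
f(H) = -1 + 2*H² (f(H) = (H² + H²) - 1 = 2*H² - 1 = -1 + 2*H²)
x = -3015 (x = 15 - 30*101 = 15 - 5*606 = 15 - 3030 = -3015)
M(Y, l) = 13*Y + 13*l (M(Y, l) = 13*(Y + l) = 13*Y + 13*l)
-M(x, f(-9)) = -(13*(-3015) + 13*(-1 + 2*(-9)²)) = -(-39195 + 13*(-1 + 2*81)) = -(-39195 + 13*(-1 + 162)) = -(-39195 + 13*161) = -(-39195 + 2093) = -1*(-37102) = 37102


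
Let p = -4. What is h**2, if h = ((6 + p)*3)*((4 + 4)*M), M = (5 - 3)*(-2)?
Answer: 36864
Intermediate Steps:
M = -4 (M = 2*(-2) = -4)
h = -192 (h = ((6 - 4)*3)*((4 + 4)*(-4)) = (2*3)*(8*(-4)) = 6*(-32) = -192)
h**2 = (-192)**2 = 36864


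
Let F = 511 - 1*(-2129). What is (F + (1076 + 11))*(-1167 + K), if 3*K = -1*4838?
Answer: -31079453/3 ≈ -1.0360e+7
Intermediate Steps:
K = -4838/3 (K = (-1*4838)/3 = (1/3)*(-4838) = -4838/3 ≈ -1612.7)
F = 2640 (F = 511 + 2129 = 2640)
(F + (1076 + 11))*(-1167 + K) = (2640 + (1076 + 11))*(-1167 - 4838/3) = (2640 + 1087)*(-8339/3) = 3727*(-8339/3) = -31079453/3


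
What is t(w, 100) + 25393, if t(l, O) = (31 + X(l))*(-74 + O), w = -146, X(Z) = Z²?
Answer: 580415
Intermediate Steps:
t(l, O) = (-74 + O)*(31 + l²) (t(l, O) = (31 + l²)*(-74 + O) = (-74 + O)*(31 + l²))
t(w, 100) + 25393 = (-2294 - 74*(-146)² + 31*100 + 100*(-146)²) + 25393 = (-2294 - 74*21316 + 3100 + 100*21316) + 25393 = (-2294 - 1577384 + 3100 + 2131600) + 25393 = 555022 + 25393 = 580415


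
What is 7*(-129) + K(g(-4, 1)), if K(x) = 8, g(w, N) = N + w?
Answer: -895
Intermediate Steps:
7*(-129) + K(g(-4, 1)) = 7*(-129) + 8 = -903 + 8 = -895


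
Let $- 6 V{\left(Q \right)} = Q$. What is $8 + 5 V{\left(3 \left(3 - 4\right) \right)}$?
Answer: $\frac{21}{2} \approx 10.5$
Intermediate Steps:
$V{\left(Q \right)} = - \frac{Q}{6}$
$8 + 5 V{\left(3 \left(3 - 4\right) \right)} = 8 + 5 \left(- \frac{3 \left(3 - 4\right)}{6}\right) = 8 + 5 \left(- \frac{3 \left(-1\right)}{6}\right) = 8 + 5 \left(\left(- \frac{1}{6}\right) \left(-3\right)\right) = 8 + 5 \cdot \frac{1}{2} = 8 + \frac{5}{2} = \frac{21}{2}$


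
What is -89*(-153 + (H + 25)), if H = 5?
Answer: 10947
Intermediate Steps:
-89*(-153 + (H + 25)) = -89*(-153 + (5 + 25)) = -89*(-153 + 30) = -89*(-123) = 10947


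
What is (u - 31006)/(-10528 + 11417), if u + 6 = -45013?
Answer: -76025/889 ≈ -85.517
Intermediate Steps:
u = -45019 (u = -6 - 45013 = -45019)
(u - 31006)/(-10528 + 11417) = (-45019 - 31006)/(-10528 + 11417) = -76025/889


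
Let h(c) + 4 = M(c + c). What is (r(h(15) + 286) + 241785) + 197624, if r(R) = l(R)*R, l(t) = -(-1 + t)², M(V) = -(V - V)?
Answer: -21827593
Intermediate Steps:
M(V) = 0 (M(V) = -1*0 = 0)
h(c) = -4 (h(c) = -4 + 0 = -4)
r(R) = -R*(-1 + R)² (r(R) = (-(-1 + R)²)*R = -R*(-1 + R)²)
(r(h(15) + 286) + 241785) + 197624 = (-(-4 + 286)*(-1 + (-4 + 286))² + 241785) + 197624 = (-1*282*(-1 + 282)² + 241785) + 197624 = (-1*282*281² + 241785) + 197624 = (-1*282*78961 + 241785) + 197624 = (-22267002 + 241785) + 197624 = -22025217 + 197624 = -21827593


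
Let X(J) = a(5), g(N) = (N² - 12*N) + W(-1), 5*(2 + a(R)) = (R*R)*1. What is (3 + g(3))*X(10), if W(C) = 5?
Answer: -57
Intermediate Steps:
a(R) = -2 + R²/5 (a(R) = -2 + ((R*R)*1)/5 = -2 + (R²*1)/5 = -2 + R²/5)
g(N) = 5 + N² - 12*N (g(N) = (N² - 12*N) + 5 = 5 + N² - 12*N)
X(J) = 3 (X(J) = -2 + (⅕)*5² = -2 + (⅕)*25 = -2 + 5 = 3)
(3 + g(3))*X(10) = (3 + (5 + 3² - 12*3))*3 = (3 + (5 + 9 - 36))*3 = (3 - 22)*3 = -19*3 = -57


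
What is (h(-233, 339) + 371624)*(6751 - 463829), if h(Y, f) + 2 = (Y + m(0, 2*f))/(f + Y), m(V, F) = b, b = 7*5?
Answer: -9002547496626/53 ≈ -1.6986e+11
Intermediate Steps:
b = 35
m(V, F) = 35
h(Y, f) = -2 + (35 + Y)/(Y + f) (h(Y, f) = -2 + (Y + 35)/(f + Y) = -2 + (35 + Y)/(Y + f))
(h(-233, 339) + 371624)*(6751 - 463829) = ((35 - 1*(-233) - 2*339)/(-233 + 339) + 371624)*(6751 - 463829) = ((35 + 233 - 678)/106 + 371624)*(-457078) = ((1/106)*(-410) + 371624)*(-457078) = (-205/53 + 371624)*(-457078) = (19695867/53)*(-457078) = -9002547496626/53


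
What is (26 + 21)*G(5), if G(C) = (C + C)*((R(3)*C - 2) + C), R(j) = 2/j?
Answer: 8930/3 ≈ 2976.7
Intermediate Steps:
G(C) = 2*C*(-2 + 5*C/3) (G(C) = (C + C)*(((2/3)*C - 2) + C) = (2*C)*(((2*(⅓))*C - 2) + C) = (2*C)*((2*C/3 - 2) + C) = (2*C)*((-2 + 2*C/3) + C) = (2*C)*(-2 + 5*C/3) = 2*C*(-2 + 5*C/3))
(26 + 21)*G(5) = (26 + 21)*((⅔)*5*(-6 + 5*5)) = 47*((⅔)*5*(-6 + 25)) = 47*((⅔)*5*19) = 47*(190/3) = 8930/3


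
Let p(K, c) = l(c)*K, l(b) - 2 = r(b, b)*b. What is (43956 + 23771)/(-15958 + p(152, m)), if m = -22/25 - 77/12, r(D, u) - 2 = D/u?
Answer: -1693175/474532 ≈ -3.5681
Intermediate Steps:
r(D, u) = 2 + D/u
m = -2189/300 (m = -22*1/25 - 77*1/12 = -22/25 - 77/12 = -2189/300 ≈ -7.2967)
l(b) = 2 + 3*b (l(b) = 2 + (2 + b/b)*b = 2 + (2 + 1)*b = 2 + 3*b)
p(K, c) = K*(2 + 3*c) (p(K, c) = (2 + 3*c)*K = K*(2 + 3*c))
(43956 + 23771)/(-15958 + p(152, m)) = (43956 + 23771)/(-15958 + 152*(2 + 3*(-2189/300))) = 67727/(-15958 + 152*(2 - 2189/100)) = 67727/(-15958 + 152*(-1989/100)) = 67727/(-15958 - 75582/25) = 67727/(-474532/25) = 67727*(-25/474532) = -1693175/474532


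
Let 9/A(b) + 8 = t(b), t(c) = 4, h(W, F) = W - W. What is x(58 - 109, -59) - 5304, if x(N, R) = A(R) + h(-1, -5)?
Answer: -21225/4 ≈ -5306.3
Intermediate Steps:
h(W, F) = 0
A(b) = -9/4 (A(b) = 9/(-8 + 4) = 9/(-4) = 9*(-¼) = -9/4)
x(N, R) = -9/4 (x(N, R) = -9/4 + 0 = -9/4)
x(58 - 109, -59) - 5304 = -9/4 - 5304 = -21225/4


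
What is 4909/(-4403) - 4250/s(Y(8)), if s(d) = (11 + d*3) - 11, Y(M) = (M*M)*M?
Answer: -13126487/3381504 ≈ -3.8818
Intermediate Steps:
Y(M) = M³ (Y(M) = M²*M = M³)
s(d) = 3*d (s(d) = (11 + 3*d) - 11 = 3*d)
4909/(-4403) - 4250/s(Y(8)) = 4909/(-4403) - 4250/(3*8³) = 4909*(-1/4403) - 4250/(3*512) = -4909/4403 - 4250/1536 = -4909/4403 - 4250*1/1536 = -4909/4403 - 2125/768 = -13126487/3381504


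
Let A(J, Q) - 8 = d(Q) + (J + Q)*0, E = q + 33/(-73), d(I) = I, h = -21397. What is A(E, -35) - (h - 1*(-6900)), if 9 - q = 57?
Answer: 14470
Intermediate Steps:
q = -48 (q = 9 - 1*57 = 9 - 57 = -48)
E = -3537/73 (E = -48 + 33/(-73) = -48 + 33*(-1/73) = -48 - 33/73 = -3537/73 ≈ -48.452)
A(J, Q) = 8 + Q (A(J, Q) = 8 + (Q + (J + Q)*0) = 8 + (Q + 0) = 8 + Q)
A(E, -35) - (h - 1*(-6900)) = (8 - 35) - (-21397 - 1*(-6900)) = -27 - (-21397 + 6900) = -27 - 1*(-14497) = -27 + 14497 = 14470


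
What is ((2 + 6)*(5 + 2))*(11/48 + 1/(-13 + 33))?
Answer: 469/30 ≈ 15.633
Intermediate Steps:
((2 + 6)*(5 + 2))*(11/48 + 1/(-13 + 33)) = (8*7)*(11*(1/48) + 1/20) = 56*(11/48 + 1/20) = 56*(67/240) = 469/30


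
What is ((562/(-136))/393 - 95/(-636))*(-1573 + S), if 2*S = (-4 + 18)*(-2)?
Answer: -26009872/118031 ≈ -220.36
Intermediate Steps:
S = -14 (S = ((-4 + 18)*(-2))/2 = (14*(-2))/2 = (½)*(-28) = -14)
((562/(-136))/393 - 95/(-636))*(-1573 + S) = ((562/(-136))/393 - 95/(-636))*(-1573 - 14) = ((562*(-1/136))*(1/393) - 95*(-1/636))*(-1587) = (-281/68*1/393 + 95/636)*(-1587) = (-281/26724 + 95/636)*(-1587) = (49168/354093)*(-1587) = -26009872/118031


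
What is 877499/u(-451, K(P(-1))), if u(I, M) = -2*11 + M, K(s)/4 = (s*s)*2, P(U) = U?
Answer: -125357/2 ≈ -62679.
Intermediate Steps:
K(s) = 8*s² (K(s) = 4*((s*s)*2) = 4*(s²*2) = 4*(2*s²) = 8*s²)
u(I, M) = -22 + M
877499/u(-451, K(P(-1))) = 877499/(-22 + 8*(-1)²) = 877499/(-22 + 8*1) = 877499/(-22 + 8) = 877499/(-14) = 877499*(-1/14) = -125357/2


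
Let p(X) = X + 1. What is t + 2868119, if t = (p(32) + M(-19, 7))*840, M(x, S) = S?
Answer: 2901719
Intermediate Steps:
p(X) = 1 + X
t = 33600 (t = ((1 + 32) + 7)*840 = (33 + 7)*840 = 40*840 = 33600)
t + 2868119 = 33600 + 2868119 = 2901719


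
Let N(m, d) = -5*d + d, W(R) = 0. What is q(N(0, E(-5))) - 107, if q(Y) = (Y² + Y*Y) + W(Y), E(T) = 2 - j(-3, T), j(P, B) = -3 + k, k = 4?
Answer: -75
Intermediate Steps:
j(P, B) = 1 (j(P, B) = -3 + 4 = 1)
E(T) = 1 (E(T) = 2 - 1*1 = 2 - 1 = 1)
N(m, d) = -4*d
q(Y) = 2*Y² (q(Y) = (Y² + Y*Y) + 0 = (Y² + Y²) + 0 = 2*Y² + 0 = 2*Y²)
q(N(0, E(-5))) - 107 = 2*(-4*1)² - 107 = 2*(-4)² - 107 = 2*16 - 107 = 32 - 107 = -75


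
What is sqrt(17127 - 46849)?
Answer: I*sqrt(29722) ≈ 172.4*I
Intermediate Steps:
sqrt(17127 - 46849) = sqrt(-29722) = I*sqrt(29722)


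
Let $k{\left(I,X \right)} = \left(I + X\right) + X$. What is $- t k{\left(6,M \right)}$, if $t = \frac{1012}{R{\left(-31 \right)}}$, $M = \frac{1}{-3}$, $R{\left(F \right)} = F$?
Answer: $\frac{16192}{93} \approx 174.11$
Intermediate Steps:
$M = - \frac{1}{3} \approx -0.33333$
$k{\left(I,X \right)} = I + 2 X$
$t = - \frac{1012}{31}$ ($t = \frac{1012}{-31} = 1012 \left(- \frac{1}{31}\right) = - \frac{1012}{31} \approx -32.645$)
$- t k{\left(6,M \right)} = - \frac{\left(-1012\right) \left(6 + 2 \left(- \frac{1}{3}\right)\right)}{31} = - \frac{\left(-1012\right) \left(6 - \frac{2}{3}\right)}{31} = - \frac{\left(-1012\right) 16}{31 \cdot 3} = \left(-1\right) \left(- \frac{16192}{93}\right) = \frac{16192}{93}$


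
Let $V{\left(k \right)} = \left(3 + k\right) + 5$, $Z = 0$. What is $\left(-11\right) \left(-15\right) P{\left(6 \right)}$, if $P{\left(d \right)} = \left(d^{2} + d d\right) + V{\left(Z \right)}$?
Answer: $13200$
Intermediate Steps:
$V{\left(k \right)} = 8 + k$
$P{\left(d \right)} = 8 + 2 d^{2}$ ($P{\left(d \right)} = \left(d^{2} + d d\right) + \left(8 + 0\right) = \left(d^{2} + d^{2}\right) + 8 = 2 d^{2} + 8 = 8 + 2 d^{2}$)
$\left(-11\right) \left(-15\right) P{\left(6 \right)} = \left(-11\right) \left(-15\right) \left(8 + 2 \cdot 6^{2}\right) = 165 \left(8 + 2 \cdot 36\right) = 165 \left(8 + 72\right) = 165 \cdot 80 = 13200$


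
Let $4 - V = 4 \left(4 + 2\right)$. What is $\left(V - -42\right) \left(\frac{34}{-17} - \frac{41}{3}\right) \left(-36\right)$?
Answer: $12408$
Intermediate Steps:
$V = -20$ ($V = 4 - 4 \left(4 + 2\right) = 4 - 4 \cdot 6 = 4 - 24 = -20$)
$\left(V - -42\right) \left(\frac{34}{-17} - \frac{41}{3}\right) \left(-36\right) = \left(-20 - -42\right) \left(\frac{34}{-17} - \frac{41}{3}\right) \left(-36\right) = \left(-20 + 42\right) \left(34 \left(- \frac{1}{17}\right) - \frac{41}{3}\right) \left(-36\right) = 22 \left(-2 - \frac{41}{3}\right) \left(-36\right) = 22 \left(- \frac{47}{3}\right) \left(-36\right) = \left(- \frac{1034}{3}\right) \left(-36\right) = 12408$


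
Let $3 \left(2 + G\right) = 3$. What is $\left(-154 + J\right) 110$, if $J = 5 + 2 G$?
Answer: $-16610$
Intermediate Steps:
$G = -1$ ($G = -2 + \frac{1}{3} \cdot 3 = -2 + 1 = -1$)
$J = 3$ ($J = 5 + 2 \left(-1\right) = 5 - 2 = 3$)
$\left(-154 + J\right) 110 = \left(-154 + 3\right) 110 = \left(-151\right) 110 = -16610$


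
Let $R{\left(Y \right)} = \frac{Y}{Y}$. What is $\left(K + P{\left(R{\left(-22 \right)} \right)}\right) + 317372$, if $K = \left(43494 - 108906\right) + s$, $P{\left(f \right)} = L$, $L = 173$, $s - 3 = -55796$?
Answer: $196340$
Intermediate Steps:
$s = -55793$ ($s = 3 - 55796 = -55793$)
$R{\left(Y \right)} = 1$
$P{\left(f \right)} = 173$
$K = -121205$ ($K = \left(43494 - 108906\right) - 55793 = -65412 - 55793 = -121205$)
$\left(K + P{\left(R{\left(-22 \right)} \right)}\right) + 317372 = \left(-121205 + 173\right) + 317372 = -121032 + 317372 = 196340$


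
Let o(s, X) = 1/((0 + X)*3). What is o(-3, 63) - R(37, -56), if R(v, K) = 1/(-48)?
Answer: 79/3024 ≈ 0.026124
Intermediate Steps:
R(v, K) = -1/48
o(s, X) = 1/(3*X) (o(s, X) = 1/(X*3) = 1/(3*X))
o(-3, 63) - R(37, -56) = (⅓)/63 - 1*(-1/48) = (⅓)*(1/63) + 1/48 = 1/189 + 1/48 = 79/3024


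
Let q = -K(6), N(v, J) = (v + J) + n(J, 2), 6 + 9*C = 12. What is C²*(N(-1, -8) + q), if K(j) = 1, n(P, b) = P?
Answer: -8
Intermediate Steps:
C = ⅔ (C = -⅔ + (⅑)*12 = -⅔ + 4/3 = ⅔ ≈ 0.66667)
N(v, J) = v + 2*J (N(v, J) = (v + J) + J = (J + v) + J = v + 2*J)
q = -1 (q = -1*1 = -1)
C²*(N(-1, -8) + q) = (⅔)²*((-1 + 2*(-8)) - 1) = 4*((-1 - 16) - 1)/9 = 4*(-17 - 1)/9 = (4/9)*(-18) = -8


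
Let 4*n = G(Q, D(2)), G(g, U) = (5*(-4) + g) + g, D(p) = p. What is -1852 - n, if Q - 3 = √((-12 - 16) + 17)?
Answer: -3697/2 - I*√11/2 ≈ -1848.5 - 1.6583*I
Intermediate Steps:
Q = 3 + I*√11 (Q = 3 + √((-12 - 16) + 17) = 3 + √(-28 + 17) = 3 + √(-11) = 3 + I*√11 ≈ 3.0 + 3.3166*I)
G(g, U) = -20 + 2*g (G(g, U) = (-20 + g) + g = -20 + 2*g)
n = -7/2 + I*√11/2 (n = (-20 + 2*(3 + I*√11))/4 = (-20 + (6 + 2*I*√11))/4 = (-14 + 2*I*√11)/4 = -7/2 + I*√11/2 ≈ -3.5 + 1.6583*I)
-1852 - n = -1852 - (-7/2 + I*√11/2) = -1852 + (7/2 - I*√11/2) = -3697/2 - I*√11/2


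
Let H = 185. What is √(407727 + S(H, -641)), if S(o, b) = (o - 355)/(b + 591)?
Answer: 2*√2548315/5 ≈ 638.54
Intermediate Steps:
S(o, b) = (-355 + o)/(591 + b)
√(407727 + S(H, -641)) = √(407727 + (-355 + 185)/(591 - 641)) = √(407727 - 170/(-50)) = √(407727 - 1/50*(-170)) = √(407727 + 17/5) = √(2038652/5) = 2*√2548315/5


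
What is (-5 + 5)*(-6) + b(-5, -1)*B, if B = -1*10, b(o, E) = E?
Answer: 10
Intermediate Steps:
B = -10
(-5 + 5)*(-6) + b(-5, -1)*B = (-5 + 5)*(-6) - 1*(-10) = 0*(-6) + 10 = 0 + 10 = 10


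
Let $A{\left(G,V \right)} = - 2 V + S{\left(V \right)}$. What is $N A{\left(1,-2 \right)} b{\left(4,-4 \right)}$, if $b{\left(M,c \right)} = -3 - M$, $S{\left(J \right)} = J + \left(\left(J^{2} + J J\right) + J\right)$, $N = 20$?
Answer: $-1120$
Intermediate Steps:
$S{\left(J \right)} = 2 J + 2 J^{2}$ ($S{\left(J \right)} = J + \left(\left(J^{2} + J^{2}\right) + J\right) = J + \left(2 J^{2} + J\right) = J + \left(J + 2 J^{2}\right) = 2 J + 2 J^{2}$)
$A{\left(G,V \right)} = - 2 V + 2 V \left(1 + V\right)$
$N A{\left(1,-2 \right)} b{\left(4,-4 \right)} = 20 \cdot 2 \left(-2\right)^{2} \left(-3 - 4\right) = 20 \cdot 2 \cdot 4 \left(-3 - 4\right) = 20 \cdot 8 \left(-7\right) = 160 \left(-7\right) = -1120$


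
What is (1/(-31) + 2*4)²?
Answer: 61009/961 ≈ 63.485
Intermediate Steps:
(1/(-31) + 2*4)² = (-1/31 + 8)² = (247/31)² = 61009/961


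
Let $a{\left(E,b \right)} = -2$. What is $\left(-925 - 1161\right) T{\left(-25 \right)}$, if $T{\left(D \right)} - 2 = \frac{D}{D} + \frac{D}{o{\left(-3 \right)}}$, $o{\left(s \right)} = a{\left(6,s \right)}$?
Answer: $-32333$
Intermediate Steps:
$o{\left(s \right)} = -2$
$T{\left(D \right)} = 3 - \frac{D}{2}$ ($T{\left(D \right)} = 2 + \left(\frac{D}{D} + \frac{D}{-2}\right) = 2 + \left(1 + D \left(- \frac{1}{2}\right)\right) = 2 - \left(-1 + \frac{D}{2}\right) = 3 - \frac{D}{2}$)
$\left(-925 - 1161\right) T{\left(-25 \right)} = \left(-925 - 1161\right) \left(3 - - \frac{25}{2}\right) = - 2086 \left(3 + \frac{25}{2}\right) = \left(-2086\right) \frac{31}{2} = -32333$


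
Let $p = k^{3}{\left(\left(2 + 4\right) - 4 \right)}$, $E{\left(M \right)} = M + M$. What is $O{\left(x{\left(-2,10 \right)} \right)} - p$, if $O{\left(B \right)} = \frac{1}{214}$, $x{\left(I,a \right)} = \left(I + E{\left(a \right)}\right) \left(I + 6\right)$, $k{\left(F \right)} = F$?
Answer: $- \frac{1711}{214} \approx -7.9953$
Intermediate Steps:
$E{\left(M \right)} = 2 M$
$p = 8$ ($p = \left(\left(2 + 4\right) - 4\right)^{3} = \left(6 - 4\right)^{3} = 2^{3} = 8$)
$x{\left(I,a \right)} = \left(6 + I\right) \left(I + 2 a\right)$ ($x{\left(I,a \right)} = \left(I + 2 a\right) \left(I + 6\right) = \left(I + 2 a\right) \left(6 + I\right) = \left(6 + I\right) \left(I + 2 a\right)$)
$O{\left(B \right)} = \frac{1}{214}$
$O{\left(x{\left(-2,10 \right)} \right)} - p = \frac{1}{214} - 8 = - \frac{1711}{214}$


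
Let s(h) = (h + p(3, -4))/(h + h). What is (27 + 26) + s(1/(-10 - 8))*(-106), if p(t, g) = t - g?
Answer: 6678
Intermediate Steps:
s(h) = (7 + h)/(2*h) (s(h) = (h + (3 - 1*(-4)))/(h + h) = (h + (3 + 4))/((2*h)) = (h + 7)*(1/(2*h)) = (7 + h)*(1/(2*h)) = (7 + h)/(2*h))
(27 + 26) + s(1/(-10 - 8))*(-106) = (27 + 26) + ((7 + 1/(-10 - 8))/(2*(1/(-10 - 8))))*(-106) = 53 + ((7 + 1/(-18))/(2*(1/(-18))))*(-106) = 53 + ((7 - 1/18)/(2*(-1/18)))*(-106) = 53 + ((1/2)*(-18)*(125/18))*(-106) = 53 - 125/2*(-106) = 53 + 6625 = 6678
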